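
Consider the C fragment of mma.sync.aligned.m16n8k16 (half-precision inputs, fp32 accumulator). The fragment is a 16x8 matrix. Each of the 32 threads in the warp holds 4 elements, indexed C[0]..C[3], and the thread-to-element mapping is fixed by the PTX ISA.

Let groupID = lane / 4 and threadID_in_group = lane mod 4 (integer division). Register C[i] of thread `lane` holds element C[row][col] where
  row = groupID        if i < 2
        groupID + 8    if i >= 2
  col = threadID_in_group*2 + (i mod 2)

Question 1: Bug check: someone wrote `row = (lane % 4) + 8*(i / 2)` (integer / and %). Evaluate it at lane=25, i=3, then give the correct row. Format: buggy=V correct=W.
`(lane % 4) + 8*(i / 2)`[25,3]=>9
lane 25=>25/4=6, 25 mod 4=1
i=3  r:6+8=>14  c:2·1+1=>3
row: 9 vs 14

buggy=9 correct=14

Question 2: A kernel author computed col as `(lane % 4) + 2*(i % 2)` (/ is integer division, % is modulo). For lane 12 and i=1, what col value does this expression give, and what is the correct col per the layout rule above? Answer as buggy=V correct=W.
`(lane % 4) + 2*(i % 2)`[12,1]->2
lane 12->12/4=3, 12 mod 4=0
i=1  r:3+0->3  c:2·0+1->1
col: 2 vs 1

buggy=2 correct=1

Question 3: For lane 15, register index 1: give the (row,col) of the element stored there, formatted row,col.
lane 15->15/4=3, 15 mod 4=3
i=1  r:3+0->3  c:2·3+1->7

3,7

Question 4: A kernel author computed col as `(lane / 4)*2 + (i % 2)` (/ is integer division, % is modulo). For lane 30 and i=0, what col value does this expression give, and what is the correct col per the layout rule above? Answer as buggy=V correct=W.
buggy=14 correct=4

`(lane / 4)*2 + (i % 2)`[30,0]⇒14
lane 30⇒30/4=7, 30 mod 4=2
i=0  r:7+0⇒7  c:2·2+0⇒4
col: 14 vs 4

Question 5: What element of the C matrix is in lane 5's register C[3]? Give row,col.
lane 5: gr=1 (5/4), th=1 (5%4)
i=3: r=1+8=9, c=1*2+1=3

9,3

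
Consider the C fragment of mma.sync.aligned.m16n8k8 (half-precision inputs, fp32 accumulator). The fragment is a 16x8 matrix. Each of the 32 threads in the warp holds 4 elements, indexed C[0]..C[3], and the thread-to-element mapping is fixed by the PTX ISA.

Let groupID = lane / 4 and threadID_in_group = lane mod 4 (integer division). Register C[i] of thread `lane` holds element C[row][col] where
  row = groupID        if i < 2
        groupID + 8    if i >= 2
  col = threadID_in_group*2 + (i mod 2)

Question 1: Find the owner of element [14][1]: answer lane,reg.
24,3

r: 14->gid=6,r8=1  c: 1->tid=0,i&1=1
L=6*4+0=24  i=1*2+1=3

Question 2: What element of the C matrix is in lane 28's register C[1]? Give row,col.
7,1

lane 28: gr=7 (28/4), th=0 (28%4)
i=1: r=7+0=7, c=0*2+1=1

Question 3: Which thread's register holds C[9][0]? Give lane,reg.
r:9=>grp=1,rB=1  c:0=>tig=0,lo=0
L=1*4+0=4  i=1*2+0=2

4,2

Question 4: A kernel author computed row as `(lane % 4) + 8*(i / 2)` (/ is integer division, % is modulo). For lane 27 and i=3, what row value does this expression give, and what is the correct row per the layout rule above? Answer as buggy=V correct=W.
buggy=11 correct=14

`(lane % 4) + 8*(i / 2)`[27,3]→11
lane 27→27/4=6, 27 mod 4=3
i=3  r:6+8→14  c:2·3+1→7
row: 11 vs 14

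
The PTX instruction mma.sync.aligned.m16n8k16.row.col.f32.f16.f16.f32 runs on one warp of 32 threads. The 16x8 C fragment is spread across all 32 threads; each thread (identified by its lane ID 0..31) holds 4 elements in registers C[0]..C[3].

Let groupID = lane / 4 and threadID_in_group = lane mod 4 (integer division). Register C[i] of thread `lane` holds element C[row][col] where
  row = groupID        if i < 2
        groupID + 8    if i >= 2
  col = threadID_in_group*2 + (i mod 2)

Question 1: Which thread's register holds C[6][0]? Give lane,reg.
r:6=>grp=6,rB=0  c:0=>tig=0,lo=0
L=6*4+0=24  i=0*2+0=0

24,0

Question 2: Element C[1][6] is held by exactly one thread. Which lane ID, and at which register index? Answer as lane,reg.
r=1→G=1,rhi=0  c=6→T=3,p=0
L=1*4+3=7  i=0*2+0=0

7,0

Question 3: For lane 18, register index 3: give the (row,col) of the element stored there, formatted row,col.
12,5

lane 18→18/4=4, 18 mod 4=2
i=3  r:4+8→12  c:2·2+1→5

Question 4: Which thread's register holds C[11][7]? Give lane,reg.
r=11→G=3,rhi=1  c=7→T=3,p=1
L=3*4+3=15  i=1*2+1=3

15,3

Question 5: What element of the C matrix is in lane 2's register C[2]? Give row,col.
lane 2->2/4=0, 2 mod 4=2
i=2  r:0+8->8  c:2·2+0->4

8,4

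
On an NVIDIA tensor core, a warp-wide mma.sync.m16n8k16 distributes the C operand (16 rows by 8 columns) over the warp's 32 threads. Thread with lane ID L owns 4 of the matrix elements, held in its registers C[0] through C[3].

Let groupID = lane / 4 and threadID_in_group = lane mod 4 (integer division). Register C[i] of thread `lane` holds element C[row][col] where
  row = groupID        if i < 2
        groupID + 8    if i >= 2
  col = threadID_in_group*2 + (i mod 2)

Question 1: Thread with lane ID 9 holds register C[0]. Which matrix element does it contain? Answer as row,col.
2,2

9: g=2,t=1
[0] (2+0,1*2+0) = (2,2)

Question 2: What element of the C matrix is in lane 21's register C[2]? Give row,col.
21: g=5,t=1
[2] (5+8,1*2+0) = (13,2)

13,2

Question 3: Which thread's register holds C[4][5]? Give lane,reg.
18,1

r=4⇒gr=4,Rb=0  c=5⇒th=2,odd=1
L=4*4+2=18  i=0*2+1=1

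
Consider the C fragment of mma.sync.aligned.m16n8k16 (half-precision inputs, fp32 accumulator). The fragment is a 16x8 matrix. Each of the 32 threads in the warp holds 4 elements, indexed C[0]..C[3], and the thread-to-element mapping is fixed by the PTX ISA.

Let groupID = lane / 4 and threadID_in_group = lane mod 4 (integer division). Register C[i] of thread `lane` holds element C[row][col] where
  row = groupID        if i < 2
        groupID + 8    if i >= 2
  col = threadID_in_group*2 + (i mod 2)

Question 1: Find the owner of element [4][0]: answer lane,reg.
16,0

r=4→G=4,rhi=0  c=0→T=0,p=0
L=4*4+0=16  i=0*2+0=0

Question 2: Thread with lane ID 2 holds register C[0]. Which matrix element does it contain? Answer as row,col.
2: gid=0,tid=2
[0] (0+0,2*2+0) = (0,4)

0,4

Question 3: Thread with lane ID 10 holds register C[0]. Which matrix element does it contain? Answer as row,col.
10: G=2,T=2
[0] (2+0,2*2+0) = (2,4)

2,4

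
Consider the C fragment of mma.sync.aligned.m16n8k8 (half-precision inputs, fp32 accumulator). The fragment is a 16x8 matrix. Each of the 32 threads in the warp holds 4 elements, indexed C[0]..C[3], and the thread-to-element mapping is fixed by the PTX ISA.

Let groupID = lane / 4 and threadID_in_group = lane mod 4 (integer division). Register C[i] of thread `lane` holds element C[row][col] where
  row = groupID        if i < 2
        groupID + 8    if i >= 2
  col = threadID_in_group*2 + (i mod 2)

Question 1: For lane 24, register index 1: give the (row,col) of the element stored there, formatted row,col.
6,1

lane 24: g=6 (24/4), t=0 (24%4)
i=1: r=6+0=6, c=0*2+1=1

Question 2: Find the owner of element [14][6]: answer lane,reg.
27,2

r=14→G=6,rhi=1  c=6→T=3,p=0
L=6*4+3=27  i=1*2+0=2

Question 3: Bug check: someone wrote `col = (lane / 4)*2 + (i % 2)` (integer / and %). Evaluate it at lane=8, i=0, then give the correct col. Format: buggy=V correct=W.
buggy=4 correct=0

`(lane / 4)*2 + (i % 2)`[8,0]→4
8: G=2,T=0
[0] (2+0,0*2+0) = (2,0)
col: 4 vs 0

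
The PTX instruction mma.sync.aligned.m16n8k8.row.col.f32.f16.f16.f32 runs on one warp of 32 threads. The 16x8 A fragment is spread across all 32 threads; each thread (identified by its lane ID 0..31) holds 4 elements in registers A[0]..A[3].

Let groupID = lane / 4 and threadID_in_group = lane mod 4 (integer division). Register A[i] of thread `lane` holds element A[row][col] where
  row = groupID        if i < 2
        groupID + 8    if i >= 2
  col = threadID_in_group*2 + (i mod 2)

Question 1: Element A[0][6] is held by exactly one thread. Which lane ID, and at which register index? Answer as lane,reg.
3,0

r=0⇒gr=0,Rb=0  c=6⇒th=3,odd=0
L=0*4+3=3  i=0*2+0=0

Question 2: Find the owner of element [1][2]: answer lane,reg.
5,0

r:1=>grp=1,rB=0  c:2=>tig=1,lo=0
L=1*4+1=5  i=0*2+0=0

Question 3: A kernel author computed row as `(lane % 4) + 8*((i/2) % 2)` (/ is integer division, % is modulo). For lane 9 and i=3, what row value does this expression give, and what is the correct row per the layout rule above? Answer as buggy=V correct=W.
`(lane % 4) + 8*((i/2) % 2)`[9,3]->9
lane 9->9/4=2, 9 mod 4=1
i=3  r:2+8->10  c:2·1+1->3
row: 9 vs 10

buggy=9 correct=10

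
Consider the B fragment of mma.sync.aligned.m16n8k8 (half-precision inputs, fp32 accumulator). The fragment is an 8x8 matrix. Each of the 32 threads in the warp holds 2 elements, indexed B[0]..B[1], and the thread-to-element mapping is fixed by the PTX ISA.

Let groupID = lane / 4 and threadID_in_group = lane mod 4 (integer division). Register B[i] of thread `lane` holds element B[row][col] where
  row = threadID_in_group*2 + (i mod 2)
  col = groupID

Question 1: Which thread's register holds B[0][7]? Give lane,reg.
c=7→G=7  r=0→T=0,p=0
L=7*4+0=28  i=0=0

28,0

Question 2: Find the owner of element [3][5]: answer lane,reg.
21,1

c=5⇒gr=5  r=3⇒th=1,odd=1
L=5*4+1=21  i=1=1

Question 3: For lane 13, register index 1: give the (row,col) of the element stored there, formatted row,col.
3,3

13: gid=3,tid=1
[1] (1*2+1,3) = (3,3)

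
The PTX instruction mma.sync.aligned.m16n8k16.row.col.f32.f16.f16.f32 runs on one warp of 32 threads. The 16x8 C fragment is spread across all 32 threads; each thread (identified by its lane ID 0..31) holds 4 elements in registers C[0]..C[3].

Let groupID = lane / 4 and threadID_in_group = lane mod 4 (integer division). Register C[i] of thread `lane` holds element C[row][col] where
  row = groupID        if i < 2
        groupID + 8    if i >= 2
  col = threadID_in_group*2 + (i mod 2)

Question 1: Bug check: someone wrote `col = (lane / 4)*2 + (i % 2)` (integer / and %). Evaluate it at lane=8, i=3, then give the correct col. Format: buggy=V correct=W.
buggy=5 correct=1

`(lane / 4)*2 + (i % 2)`[8,3]→5
8: G=2,T=0
[3] (2+8,0*2+1) = (10,1)
col: 5 vs 1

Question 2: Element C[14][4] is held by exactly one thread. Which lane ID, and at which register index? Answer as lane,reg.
26,2

r=14⇒gr=6,Rb=1  c=4⇒th=2,odd=0
L=6*4+2=26  i=1*2+0=2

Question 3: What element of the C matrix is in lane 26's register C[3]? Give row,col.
lane 26->26/4=6, 26 mod 4=2
i=3  r:6+8->14  c:2·2+1->5

14,5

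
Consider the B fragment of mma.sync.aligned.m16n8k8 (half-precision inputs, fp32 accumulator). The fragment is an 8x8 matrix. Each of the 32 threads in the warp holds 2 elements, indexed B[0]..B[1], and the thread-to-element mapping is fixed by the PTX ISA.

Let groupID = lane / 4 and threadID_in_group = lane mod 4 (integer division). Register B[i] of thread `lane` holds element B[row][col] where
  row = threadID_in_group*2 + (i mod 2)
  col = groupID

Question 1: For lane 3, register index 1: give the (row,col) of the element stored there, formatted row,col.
7,0

lane 3: G=0 (3/4), T=3 (3%4)
i=1: r=3*2+1=7, c=G=0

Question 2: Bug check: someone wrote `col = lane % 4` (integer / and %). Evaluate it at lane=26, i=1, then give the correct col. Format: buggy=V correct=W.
`lane % 4`[26,1]=>2
26: grp=6,tig=2
[1] (2*2+1,6) = (5,6)
col: 2 vs 6

buggy=2 correct=6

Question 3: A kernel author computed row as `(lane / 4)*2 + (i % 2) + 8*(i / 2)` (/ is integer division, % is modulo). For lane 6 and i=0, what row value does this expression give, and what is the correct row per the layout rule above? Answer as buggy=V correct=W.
`(lane / 4)*2 + (i % 2) + 8*(i / 2)`[6,0]->2
6: gid=1,tid=2
[0] (2*2+0,1) = (4,1)
row: 2 vs 4

buggy=2 correct=4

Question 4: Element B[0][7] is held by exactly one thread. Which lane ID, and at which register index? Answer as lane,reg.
28,0

c=7⇒gr=7  r=0⇒th=0,odd=0
L=7*4+0=28  i=0=0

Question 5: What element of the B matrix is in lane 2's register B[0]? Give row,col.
4,0

2: gr=0,th=2
[0] (2*2+0,0) = (4,0)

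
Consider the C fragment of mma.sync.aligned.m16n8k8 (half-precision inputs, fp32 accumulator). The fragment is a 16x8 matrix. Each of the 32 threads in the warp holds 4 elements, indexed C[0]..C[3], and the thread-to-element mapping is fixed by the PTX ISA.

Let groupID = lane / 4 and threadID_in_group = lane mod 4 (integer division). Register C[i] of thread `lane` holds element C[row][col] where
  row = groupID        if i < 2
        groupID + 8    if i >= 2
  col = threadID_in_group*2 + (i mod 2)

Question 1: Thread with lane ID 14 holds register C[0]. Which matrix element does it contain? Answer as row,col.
lane 14→14/4=3, 14 mod 4=2
i=0  r:3+0→3  c:2·2+0→4

3,4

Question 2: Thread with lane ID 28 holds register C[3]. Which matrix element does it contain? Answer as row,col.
28: g=7,t=0
[3] (7+8,0*2+1) = (15,1)

15,1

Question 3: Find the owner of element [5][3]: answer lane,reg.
21,1

r=5⇒gr=5,Rb=0  c=3⇒th=1,odd=1
L=5*4+1=21  i=0*2+1=1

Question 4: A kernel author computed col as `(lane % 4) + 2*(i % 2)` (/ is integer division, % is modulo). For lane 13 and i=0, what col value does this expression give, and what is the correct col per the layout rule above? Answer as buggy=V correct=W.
buggy=1 correct=2

`(lane % 4) + 2*(i % 2)`[13,0]=>1
L=13=>grp=13>>2=3, tig=13&3=1
[0]=>row 3+0=3  col 1·2+0=2
col: 1 vs 2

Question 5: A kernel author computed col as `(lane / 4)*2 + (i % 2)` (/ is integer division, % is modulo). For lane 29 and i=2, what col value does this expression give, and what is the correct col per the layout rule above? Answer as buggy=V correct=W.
buggy=14 correct=2

`(lane / 4)*2 + (i % 2)`[29,2]→14
29: G=7,T=1
[2] (7+8,1*2+0) = (15,2)
col: 14 vs 2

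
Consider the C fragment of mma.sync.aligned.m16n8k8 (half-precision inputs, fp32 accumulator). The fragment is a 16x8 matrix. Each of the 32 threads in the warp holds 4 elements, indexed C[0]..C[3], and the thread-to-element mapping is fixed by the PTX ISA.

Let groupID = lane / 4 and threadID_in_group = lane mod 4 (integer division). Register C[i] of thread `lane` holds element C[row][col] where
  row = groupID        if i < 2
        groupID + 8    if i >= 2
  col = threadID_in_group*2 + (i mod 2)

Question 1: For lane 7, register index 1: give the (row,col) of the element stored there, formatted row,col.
7: g=1,t=3
[1] (1+0,3*2+1) = (1,7)

1,7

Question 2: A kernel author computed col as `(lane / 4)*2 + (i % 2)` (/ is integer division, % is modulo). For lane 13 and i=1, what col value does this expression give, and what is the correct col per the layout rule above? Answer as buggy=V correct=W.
buggy=7 correct=3

`(lane / 4)*2 + (i % 2)`[13,1]→7
lane 13: G=3 (13/4), T=1 (13%4)
i=1: r=3+0=3, c=1*2+1=3
col: 7 vs 3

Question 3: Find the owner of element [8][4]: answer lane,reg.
r=8→G=0,rhi=1  c=4→T=2,p=0
L=0*4+2=2  i=1*2+0=2

2,2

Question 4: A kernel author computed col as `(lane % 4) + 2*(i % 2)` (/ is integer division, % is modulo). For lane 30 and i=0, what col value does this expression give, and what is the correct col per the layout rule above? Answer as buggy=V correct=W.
buggy=2 correct=4

`(lane % 4) + 2*(i % 2)`[30,0]⇒2
L=30⇒gr=30>>2=7, th=30&3=2
[0]⇒row 7+0=7  col 2·2+0=4
col: 2 vs 4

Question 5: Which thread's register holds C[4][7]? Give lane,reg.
19,1

r=4->g=4,rb=0  c=7->t=3,b0=1
L=4*4+3=19  i=0*2+1=1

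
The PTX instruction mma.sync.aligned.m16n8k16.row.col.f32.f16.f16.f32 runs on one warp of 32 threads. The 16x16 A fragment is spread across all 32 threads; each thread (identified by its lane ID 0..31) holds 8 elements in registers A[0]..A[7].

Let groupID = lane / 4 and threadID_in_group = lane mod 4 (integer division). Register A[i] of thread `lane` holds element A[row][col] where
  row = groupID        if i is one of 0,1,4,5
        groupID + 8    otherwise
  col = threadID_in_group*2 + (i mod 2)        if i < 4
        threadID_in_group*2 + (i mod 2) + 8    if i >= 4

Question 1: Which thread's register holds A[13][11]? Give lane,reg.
21,7

r: 13->gid=5,r8=1  c: 11->c8=1,tid=1,i&1=1
L=5*4+1=21  i=1*4+1*2+1=7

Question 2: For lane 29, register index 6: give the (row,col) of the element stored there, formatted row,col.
15,10

lane 29→29/4=7, 29 mod 4=1
i=6  r:7+8→15  c:2·1+0+8→10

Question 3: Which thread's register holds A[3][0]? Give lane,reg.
12,0

r=3->g=3,rb=0  c=0->cb=0,t=0,b0=0
L=3*4+0=12  i=0*4+0*2+0=0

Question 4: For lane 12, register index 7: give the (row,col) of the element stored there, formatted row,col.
11,9

L=12->g=12>>2=3, t=12&3=0
[7]->row 3+8=11  col 0·2+1+8=9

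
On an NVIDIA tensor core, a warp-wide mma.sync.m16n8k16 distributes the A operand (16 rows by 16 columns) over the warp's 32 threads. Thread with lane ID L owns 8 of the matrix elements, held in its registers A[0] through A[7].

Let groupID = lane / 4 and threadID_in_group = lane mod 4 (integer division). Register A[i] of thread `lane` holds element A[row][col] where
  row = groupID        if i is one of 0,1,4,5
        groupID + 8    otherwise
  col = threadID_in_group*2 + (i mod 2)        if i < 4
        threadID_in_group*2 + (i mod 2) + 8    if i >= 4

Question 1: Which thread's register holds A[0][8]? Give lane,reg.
0,4

r=0→G=0,rhi=0  c=8→chi=1,T=0,p=0
L=0*4+0=0  i=1*4+0*2+0=4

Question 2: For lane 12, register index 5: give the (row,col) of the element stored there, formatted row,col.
3,9

L=12⇒gr=12>>2=3, th=12&3=0
[5]⇒row 3+0=3  col 0·2+1+8=9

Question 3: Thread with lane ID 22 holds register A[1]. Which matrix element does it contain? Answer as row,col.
5,5

L=22->gid=22>>2=5, tid=22&3=2
[1]->row 5+0=5  col 2·2+1+0=5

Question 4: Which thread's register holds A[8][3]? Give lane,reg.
r:8=>grp=0,rB=1  c:3=>cB=0,tig=1,lo=1
L=0*4+1=1  i=0*4+1*2+1=3

1,3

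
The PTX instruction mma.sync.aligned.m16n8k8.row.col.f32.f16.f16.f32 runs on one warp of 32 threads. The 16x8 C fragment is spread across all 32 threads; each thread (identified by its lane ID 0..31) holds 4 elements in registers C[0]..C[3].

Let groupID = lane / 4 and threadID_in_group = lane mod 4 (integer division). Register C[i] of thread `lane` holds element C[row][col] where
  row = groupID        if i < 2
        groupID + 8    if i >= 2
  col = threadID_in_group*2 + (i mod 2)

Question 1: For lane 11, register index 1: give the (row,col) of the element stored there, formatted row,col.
11: gr=2,th=3
[1] (2+0,3*2+1) = (2,7)

2,7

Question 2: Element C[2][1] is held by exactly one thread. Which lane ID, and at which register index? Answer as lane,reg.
r=2→G=2,rhi=0  c=1→T=0,p=1
L=2*4+0=8  i=0*2+1=1

8,1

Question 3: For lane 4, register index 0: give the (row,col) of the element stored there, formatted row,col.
1,0

4: grp=1,tig=0
[0] (1+0,0*2+0) = (1,0)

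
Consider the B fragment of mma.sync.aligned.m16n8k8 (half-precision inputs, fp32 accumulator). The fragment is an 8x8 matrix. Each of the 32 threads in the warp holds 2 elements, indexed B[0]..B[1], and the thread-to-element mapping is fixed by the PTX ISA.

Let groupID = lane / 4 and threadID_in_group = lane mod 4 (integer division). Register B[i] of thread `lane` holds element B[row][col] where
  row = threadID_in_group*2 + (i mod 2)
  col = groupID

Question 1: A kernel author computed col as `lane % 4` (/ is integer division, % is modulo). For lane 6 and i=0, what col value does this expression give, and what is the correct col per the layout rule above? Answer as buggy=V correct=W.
`lane % 4`[6,0]→2
6: G=1,T=2
[0] (2*2+0,1) = (4,1)
col: 2 vs 1

buggy=2 correct=1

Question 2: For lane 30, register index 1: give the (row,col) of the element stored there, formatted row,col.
5,7

30: grp=7,tig=2
[1] (2*2+1,7) = (5,7)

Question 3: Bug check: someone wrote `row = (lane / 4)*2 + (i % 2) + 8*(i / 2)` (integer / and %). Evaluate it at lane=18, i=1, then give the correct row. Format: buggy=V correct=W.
buggy=9 correct=5

`(lane / 4)*2 + (i % 2) + 8*(i / 2)`[18,1]⇒9
L=18⇒gr=18>>2=4, th=18&3=2
[1]⇒row 2·2+1=5  col gr=4
row: 9 vs 5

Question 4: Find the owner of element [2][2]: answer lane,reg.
c=2→G=2  r=2→T=1,p=0
L=2*4+1=9  i=0=0

9,0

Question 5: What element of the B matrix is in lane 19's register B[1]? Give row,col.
lane 19⇒19/4=4, 19 mod 4=3
i=1  r:2·3+1⇒7  c:4

7,4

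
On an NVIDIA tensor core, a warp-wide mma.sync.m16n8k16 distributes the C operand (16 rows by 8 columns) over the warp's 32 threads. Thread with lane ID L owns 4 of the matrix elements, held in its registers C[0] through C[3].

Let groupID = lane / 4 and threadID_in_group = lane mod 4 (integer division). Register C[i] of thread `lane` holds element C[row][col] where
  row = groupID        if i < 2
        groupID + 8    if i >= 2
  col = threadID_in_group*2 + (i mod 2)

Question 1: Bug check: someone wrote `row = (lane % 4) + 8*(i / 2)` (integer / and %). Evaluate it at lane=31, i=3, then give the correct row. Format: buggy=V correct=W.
`(lane % 4) + 8*(i / 2)`[31,3]->11
31: g=7,t=3
[3] (7+8,3*2+1) = (15,7)
row: 11 vs 15

buggy=11 correct=15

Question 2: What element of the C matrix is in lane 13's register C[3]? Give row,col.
11,3

lane 13: g=3 (13/4), t=1 (13%4)
i=3: r=3+8=11, c=1*2+1=3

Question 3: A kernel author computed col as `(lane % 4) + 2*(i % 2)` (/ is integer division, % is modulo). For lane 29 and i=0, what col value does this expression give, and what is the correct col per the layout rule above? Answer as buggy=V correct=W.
`(lane % 4) + 2*(i % 2)`[29,0]→1
lane 29→29/4=7, 29 mod 4=1
i=0  r:7+0→7  c:2·1+0→2
col: 1 vs 2

buggy=1 correct=2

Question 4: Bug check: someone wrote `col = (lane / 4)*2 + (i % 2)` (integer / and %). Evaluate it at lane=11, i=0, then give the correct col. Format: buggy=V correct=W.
`(lane / 4)*2 + (i % 2)`[11,0]->4
lane 11: gid=2 (11/4), tid=3 (11%4)
i=0: r=2+0=2, c=3*2+0=6
col: 4 vs 6

buggy=4 correct=6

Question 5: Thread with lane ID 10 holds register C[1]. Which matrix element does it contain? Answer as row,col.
10: grp=2,tig=2
[1] (2+0,2*2+1) = (2,5)

2,5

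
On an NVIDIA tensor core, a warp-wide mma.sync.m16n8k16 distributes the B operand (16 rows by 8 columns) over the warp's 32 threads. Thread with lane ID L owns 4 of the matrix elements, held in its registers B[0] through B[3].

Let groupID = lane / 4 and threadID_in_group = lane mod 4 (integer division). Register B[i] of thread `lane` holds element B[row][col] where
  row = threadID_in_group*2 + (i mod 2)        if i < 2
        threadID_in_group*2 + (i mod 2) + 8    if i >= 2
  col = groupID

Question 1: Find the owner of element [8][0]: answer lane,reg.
c:0=>grp=0  r:8=>rB=1,tig=0,lo=0
L=0*4+0=0  i=1*2+0=2

0,2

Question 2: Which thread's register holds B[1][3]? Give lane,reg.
12,1

c=3⇒gr=3  r=1⇒Rb=0,th=0,odd=1
L=3*4+0=12  i=0*2+1=1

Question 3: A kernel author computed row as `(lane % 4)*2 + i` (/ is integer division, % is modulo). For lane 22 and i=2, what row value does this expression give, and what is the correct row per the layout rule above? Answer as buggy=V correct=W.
buggy=6 correct=12

`(lane % 4)*2 + i`[22,2]⇒6
22: gr=5,th=2
[2] (2*2+0+8,5) = (12,5)
row: 6 vs 12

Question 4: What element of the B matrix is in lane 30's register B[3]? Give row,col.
lane 30->30/4=7, 30 mod 4=2
i=3  r:2·2+1+8->13  c:7

13,7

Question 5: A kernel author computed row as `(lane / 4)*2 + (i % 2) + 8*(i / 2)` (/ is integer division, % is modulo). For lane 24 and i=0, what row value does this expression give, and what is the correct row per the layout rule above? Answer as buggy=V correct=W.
buggy=12 correct=0

`(lane / 4)*2 + (i % 2) + 8*(i / 2)`[24,0]→12
lane 24: G=6 (24/4), T=0 (24%4)
i=0: r=0*2+0+0=0, c=G=6
row: 12 vs 0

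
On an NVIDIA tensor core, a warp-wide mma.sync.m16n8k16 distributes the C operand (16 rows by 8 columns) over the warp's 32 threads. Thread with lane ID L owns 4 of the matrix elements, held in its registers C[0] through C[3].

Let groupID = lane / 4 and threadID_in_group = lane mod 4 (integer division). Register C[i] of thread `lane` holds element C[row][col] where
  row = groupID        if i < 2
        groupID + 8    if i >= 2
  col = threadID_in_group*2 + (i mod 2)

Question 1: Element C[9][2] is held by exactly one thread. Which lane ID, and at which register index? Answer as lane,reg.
r: 9->gid=1,r8=1  c: 2->tid=1,i&1=0
L=1*4+1=5  i=1*2+0=2

5,2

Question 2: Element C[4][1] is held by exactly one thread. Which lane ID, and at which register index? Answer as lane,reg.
r:4=>grp=4,rB=0  c:1=>tig=0,lo=1
L=4*4+0=16  i=0*2+1=1

16,1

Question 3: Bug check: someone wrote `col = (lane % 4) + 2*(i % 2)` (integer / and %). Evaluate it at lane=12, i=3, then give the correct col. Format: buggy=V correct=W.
buggy=2 correct=1

`(lane % 4) + 2*(i % 2)`[12,3]->2
lane 12: g=3 (12/4), t=0 (12%4)
i=3: r=3+8=11, c=0*2+1=1
col: 2 vs 1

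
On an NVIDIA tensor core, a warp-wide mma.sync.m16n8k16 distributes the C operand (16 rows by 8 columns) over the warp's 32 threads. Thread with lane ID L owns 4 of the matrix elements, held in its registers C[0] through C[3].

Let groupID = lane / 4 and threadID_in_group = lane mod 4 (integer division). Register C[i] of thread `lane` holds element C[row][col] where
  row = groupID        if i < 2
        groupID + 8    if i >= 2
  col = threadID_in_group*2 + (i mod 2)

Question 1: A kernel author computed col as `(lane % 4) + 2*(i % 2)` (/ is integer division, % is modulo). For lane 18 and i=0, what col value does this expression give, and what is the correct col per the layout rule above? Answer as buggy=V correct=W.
buggy=2 correct=4

`(lane % 4) + 2*(i % 2)`[18,0]->2
18: g=4,t=2
[0] (4+0,2*2+0) = (4,4)
col: 2 vs 4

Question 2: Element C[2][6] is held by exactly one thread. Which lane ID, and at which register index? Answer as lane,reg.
11,0

r: 2->gid=2,r8=0  c: 6->tid=3,i&1=0
L=2*4+3=11  i=0*2+0=0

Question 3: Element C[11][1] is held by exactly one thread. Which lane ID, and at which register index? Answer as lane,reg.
12,3

r: 11->gid=3,r8=1  c: 1->tid=0,i&1=1
L=3*4+0=12  i=1*2+1=3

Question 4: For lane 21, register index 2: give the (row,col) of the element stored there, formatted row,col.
lane 21→21/4=5, 21 mod 4=1
i=2  r:5+8→13  c:2·1+0→2

13,2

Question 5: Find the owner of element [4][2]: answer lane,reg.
r=4⇒gr=4,Rb=0  c=2⇒th=1,odd=0
L=4*4+1=17  i=0*2+0=0

17,0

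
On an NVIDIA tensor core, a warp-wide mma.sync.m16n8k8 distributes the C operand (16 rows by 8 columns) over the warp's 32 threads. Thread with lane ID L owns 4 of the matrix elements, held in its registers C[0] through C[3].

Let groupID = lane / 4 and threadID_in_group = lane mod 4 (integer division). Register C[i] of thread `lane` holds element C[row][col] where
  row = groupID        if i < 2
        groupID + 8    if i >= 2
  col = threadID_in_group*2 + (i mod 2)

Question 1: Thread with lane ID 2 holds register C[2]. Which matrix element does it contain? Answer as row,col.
8,4

2: g=0,t=2
[2] (0+8,2*2+0) = (8,4)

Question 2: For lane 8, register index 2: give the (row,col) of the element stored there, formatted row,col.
10,0

8: gr=2,th=0
[2] (2+8,0*2+0) = (10,0)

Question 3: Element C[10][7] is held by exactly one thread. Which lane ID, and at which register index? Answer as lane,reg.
r=10⇒gr=2,Rb=1  c=7⇒th=3,odd=1
L=2*4+3=11  i=1*2+1=3

11,3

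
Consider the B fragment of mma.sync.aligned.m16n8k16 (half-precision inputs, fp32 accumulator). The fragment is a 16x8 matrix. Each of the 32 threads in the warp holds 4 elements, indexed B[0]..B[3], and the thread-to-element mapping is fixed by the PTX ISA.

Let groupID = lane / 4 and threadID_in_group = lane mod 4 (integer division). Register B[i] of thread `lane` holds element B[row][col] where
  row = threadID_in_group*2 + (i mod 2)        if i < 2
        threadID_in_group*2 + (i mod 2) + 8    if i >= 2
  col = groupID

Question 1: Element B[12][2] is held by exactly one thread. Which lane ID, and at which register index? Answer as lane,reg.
c=2⇒gr=2  r=12⇒Rb=1,th=2,odd=0
L=2*4+2=10  i=1*2+0=2

10,2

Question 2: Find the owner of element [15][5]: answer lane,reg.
23,3

c:5=>grp=5  r:15=>rB=1,tig=3,lo=1
L=5*4+3=23  i=1*2+1=3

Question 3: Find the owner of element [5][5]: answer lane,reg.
c=5->g=5  r=5->rb=0,t=2,b0=1
L=5*4+2=22  i=0*2+1=1

22,1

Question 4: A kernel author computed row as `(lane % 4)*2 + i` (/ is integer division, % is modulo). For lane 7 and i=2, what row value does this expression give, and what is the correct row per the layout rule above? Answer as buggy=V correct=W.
`(lane % 4)*2 + i`[7,2]->8
lane 7: gid=1 (7/4), tid=3 (7%4)
i=2: r=3*2+0+8=14, c=gid=1
row: 8 vs 14

buggy=8 correct=14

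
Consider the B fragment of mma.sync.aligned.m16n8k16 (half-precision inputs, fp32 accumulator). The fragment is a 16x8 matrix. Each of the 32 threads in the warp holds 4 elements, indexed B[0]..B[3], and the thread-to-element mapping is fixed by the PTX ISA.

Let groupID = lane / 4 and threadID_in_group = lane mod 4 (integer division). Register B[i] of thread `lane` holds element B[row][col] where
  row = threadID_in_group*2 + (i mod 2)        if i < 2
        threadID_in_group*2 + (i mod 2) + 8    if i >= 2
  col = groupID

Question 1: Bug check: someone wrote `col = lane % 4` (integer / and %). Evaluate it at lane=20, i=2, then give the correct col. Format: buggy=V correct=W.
buggy=0 correct=5

`lane % 4`[20,2]->0
lane 20->20/4=5, 20 mod 4=0
i=2  r:2·0+0+8->8  c:5
col: 0 vs 5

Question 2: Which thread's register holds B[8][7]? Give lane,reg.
c=7→G=7  r=8→rhi=1,T=0,p=0
L=7*4+0=28  i=1*2+0=2

28,2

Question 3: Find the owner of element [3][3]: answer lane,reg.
13,1

c=3⇒gr=3  r=3⇒Rb=0,th=1,odd=1
L=3*4+1=13  i=0*2+1=1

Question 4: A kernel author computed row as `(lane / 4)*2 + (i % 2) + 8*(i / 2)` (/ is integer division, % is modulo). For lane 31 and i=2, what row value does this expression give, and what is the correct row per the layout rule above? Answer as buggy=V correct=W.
`(lane / 4)*2 + (i % 2) + 8*(i / 2)`[31,2]→22
L=31→G=31>>2=7, T=31&3=3
[2]→row 3·2+0+8=14  col G=7
row: 22 vs 14

buggy=22 correct=14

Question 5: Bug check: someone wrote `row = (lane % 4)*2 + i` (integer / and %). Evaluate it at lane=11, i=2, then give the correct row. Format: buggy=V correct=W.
`(lane % 4)*2 + i`[11,2]→8
11: G=2,T=3
[2] (3*2+0+8,2) = (14,2)
row: 8 vs 14

buggy=8 correct=14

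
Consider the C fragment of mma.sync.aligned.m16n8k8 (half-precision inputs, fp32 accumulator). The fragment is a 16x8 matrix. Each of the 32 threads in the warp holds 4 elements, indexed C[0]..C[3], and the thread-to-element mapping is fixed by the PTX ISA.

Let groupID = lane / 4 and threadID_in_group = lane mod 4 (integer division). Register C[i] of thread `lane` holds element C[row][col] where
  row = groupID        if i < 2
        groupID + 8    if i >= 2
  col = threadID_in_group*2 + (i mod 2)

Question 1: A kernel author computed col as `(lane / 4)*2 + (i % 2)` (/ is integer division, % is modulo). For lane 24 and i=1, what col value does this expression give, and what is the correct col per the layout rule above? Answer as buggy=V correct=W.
buggy=13 correct=1

`(lane / 4)*2 + (i % 2)`[24,1]⇒13
L=24⇒gr=24>>2=6, th=24&3=0
[1]⇒row 6+0=6  col 0·2+1=1
col: 13 vs 1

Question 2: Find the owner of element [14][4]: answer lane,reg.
r=14⇒gr=6,Rb=1  c=4⇒th=2,odd=0
L=6*4+2=26  i=1*2+0=2

26,2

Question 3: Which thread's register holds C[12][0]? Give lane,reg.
16,2

r=12→G=4,rhi=1  c=0→T=0,p=0
L=4*4+0=16  i=1*2+0=2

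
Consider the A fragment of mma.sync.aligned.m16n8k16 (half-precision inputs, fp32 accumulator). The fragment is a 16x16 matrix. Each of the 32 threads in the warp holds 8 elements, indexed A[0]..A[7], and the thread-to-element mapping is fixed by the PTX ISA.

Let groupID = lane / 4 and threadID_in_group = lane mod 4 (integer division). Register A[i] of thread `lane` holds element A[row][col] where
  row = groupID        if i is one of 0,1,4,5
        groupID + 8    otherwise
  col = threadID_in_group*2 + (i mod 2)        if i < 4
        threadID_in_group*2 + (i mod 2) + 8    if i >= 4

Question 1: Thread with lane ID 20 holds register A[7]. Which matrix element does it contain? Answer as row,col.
L=20→G=20>>2=5, T=20&3=0
[7]→row 5+8=13  col 0·2+1+8=9

13,9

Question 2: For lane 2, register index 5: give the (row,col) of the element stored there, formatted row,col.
L=2=>grp=2>>2=0, tig=2&3=2
[5]=>row 0+0=0  col 2·2+1+8=13

0,13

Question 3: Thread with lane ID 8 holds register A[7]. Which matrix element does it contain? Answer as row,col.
8: G=2,T=0
[7] (2+8,0*2+1+8) = (10,9)

10,9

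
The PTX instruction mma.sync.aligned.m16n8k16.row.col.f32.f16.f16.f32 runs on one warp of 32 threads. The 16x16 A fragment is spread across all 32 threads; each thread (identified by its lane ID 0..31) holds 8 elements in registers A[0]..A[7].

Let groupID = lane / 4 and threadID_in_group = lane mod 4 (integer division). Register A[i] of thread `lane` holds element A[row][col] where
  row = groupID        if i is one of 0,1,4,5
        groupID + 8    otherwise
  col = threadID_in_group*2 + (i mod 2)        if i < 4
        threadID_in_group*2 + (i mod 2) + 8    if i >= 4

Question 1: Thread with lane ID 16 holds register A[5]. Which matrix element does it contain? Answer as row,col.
4,9

16: G=4,T=0
[5] (4+0,0*2+1+8) = (4,9)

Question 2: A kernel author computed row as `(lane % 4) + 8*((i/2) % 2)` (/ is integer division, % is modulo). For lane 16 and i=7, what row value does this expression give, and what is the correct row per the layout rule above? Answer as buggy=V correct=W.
buggy=8 correct=12

`(lane % 4) + 8*((i/2) % 2)`[16,7]->8
16: g=4,t=0
[7] (4+8,0*2+1+8) = (12,9)
row: 8 vs 12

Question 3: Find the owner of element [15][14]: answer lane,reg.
31,6

r:15=>grp=7,rB=1  c:14=>cB=1,tig=3,lo=0
L=7*4+3=31  i=1*4+1*2+0=6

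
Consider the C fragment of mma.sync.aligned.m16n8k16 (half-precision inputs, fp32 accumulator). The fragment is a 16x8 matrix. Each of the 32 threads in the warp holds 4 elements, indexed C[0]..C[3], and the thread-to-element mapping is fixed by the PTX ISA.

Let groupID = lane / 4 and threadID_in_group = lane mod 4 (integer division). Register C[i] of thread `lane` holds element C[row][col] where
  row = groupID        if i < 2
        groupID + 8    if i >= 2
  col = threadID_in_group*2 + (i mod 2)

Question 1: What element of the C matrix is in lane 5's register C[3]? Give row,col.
9,3

5: gr=1,th=1
[3] (1+8,1*2+1) = (9,3)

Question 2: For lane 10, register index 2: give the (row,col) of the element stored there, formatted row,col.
10,4

lane 10⇒10/4=2, 10 mod 4=2
i=2  r:2+8⇒10  c:2·2+0⇒4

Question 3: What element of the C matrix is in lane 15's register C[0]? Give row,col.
15: g=3,t=3
[0] (3+0,3*2+0) = (3,6)

3,6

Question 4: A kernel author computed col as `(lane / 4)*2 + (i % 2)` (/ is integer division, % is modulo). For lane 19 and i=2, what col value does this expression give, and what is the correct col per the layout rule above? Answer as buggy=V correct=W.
`(lane / 4)*2 + (i % 2)`[19,2]→8
lane 19: G=4 (19/4), T=3 (19%4)
i=2: r=4+8=12, c=3*2+0=6
col: 8 vs 6

buggy=8 correct=6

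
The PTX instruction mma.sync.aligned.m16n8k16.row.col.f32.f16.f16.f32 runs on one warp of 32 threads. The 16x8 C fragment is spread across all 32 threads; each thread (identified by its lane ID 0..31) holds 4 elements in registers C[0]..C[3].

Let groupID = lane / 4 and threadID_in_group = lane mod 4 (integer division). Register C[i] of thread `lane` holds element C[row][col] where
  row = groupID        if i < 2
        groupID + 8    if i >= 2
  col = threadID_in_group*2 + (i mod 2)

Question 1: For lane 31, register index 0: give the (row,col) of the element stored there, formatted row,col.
lane 31: g=7 (31/4), t=3 (31%4)
i=0: r=7+0=7, c=3*2+0=6

7,6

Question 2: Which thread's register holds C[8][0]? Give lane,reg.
r=8⇒gr=0,Rb=1  c=0⇒th=0,odd=0
L=0*4+0=0  i=1*2+0=2

0,2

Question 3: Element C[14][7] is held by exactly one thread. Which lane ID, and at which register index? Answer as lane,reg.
27,3

r:14=>grp=6,rB=1  c:7=>tig=3,lo=1
L=6*4+3=27  i=1*2+1=3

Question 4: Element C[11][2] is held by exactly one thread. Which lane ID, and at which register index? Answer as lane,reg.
13,2

r=11→G=3,rhi=1  c=2→T=1,p=0
L=3*4+1=13  i=1*2+0=2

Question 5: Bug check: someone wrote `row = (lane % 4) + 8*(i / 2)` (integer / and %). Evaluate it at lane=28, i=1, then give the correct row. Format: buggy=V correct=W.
`(lane % 4) + 8*(i / 2)`[28,1]⇒0
28: gr=7,th=0
[1] (7+0,0*2+1) = (7,1)
row: 0 vs 7

buggy=0 correct=7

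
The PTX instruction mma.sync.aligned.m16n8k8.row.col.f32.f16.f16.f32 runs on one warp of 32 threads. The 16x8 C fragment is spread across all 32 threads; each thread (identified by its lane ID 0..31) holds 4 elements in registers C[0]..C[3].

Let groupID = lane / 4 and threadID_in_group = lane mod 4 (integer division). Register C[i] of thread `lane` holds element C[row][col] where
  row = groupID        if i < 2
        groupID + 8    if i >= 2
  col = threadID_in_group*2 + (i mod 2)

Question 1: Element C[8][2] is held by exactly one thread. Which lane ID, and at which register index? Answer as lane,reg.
r=8⇒gr=0,Rb=1  c=2⇒th=1,odd=0
L=0*4+1=1  i=1*2+0=2

1,2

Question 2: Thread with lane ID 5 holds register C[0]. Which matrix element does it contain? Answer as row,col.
1,2

lane 5⇒5/4=1, 5 mod 4=1
i=0  r:1+0⇒1  c:2·1+0⇒2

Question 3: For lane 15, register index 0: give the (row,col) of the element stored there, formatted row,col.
lane 15: grp=3 (15/4), tig=3 (15%4)
i=0: r=3+0=3, c=3*2+0=6

3,6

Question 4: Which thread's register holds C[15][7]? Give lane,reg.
31,3

r=15->g=7,rb=1  c=7->t=3,b0=1
L=7*4+3=31  i=1*2+1=3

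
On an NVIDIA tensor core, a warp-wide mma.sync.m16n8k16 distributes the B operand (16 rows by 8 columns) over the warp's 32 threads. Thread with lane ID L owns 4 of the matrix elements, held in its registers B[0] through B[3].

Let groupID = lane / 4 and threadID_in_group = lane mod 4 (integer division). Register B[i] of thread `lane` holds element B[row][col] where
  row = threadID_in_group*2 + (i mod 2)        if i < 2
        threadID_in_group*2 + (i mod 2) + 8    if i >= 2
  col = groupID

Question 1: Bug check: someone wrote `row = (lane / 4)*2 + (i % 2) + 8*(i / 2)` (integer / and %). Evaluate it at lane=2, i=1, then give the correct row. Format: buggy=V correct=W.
`(lane / 4)*2 + (i % 2) + 8*(i / 2)`[2,1]->1
2: g=0,t=2
[1] (2*2+1+0,0) = (5,0)
row: 1 vs 5

buggy=1 correct=5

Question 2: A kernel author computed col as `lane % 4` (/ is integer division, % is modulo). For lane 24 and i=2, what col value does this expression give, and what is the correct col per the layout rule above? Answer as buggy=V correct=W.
`lane % 4`[24,2]->0
24: gid=6,tid=0
[2] (0*2+0+8,6) = (8,6)
col: 0 vs 6

buggy=0 correct=6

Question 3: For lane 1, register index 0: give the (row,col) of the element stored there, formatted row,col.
2,0

lane 1: gr=0 (1/4), th=1 (1%4)
i=0: r=1*2+0+0=2, c=gr=0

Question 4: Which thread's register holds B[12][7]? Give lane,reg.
c=7⇒gr=7  r=12⇒Rb=1,th=2,odd=0
L=7*4+2=30  i=1*2+0=2

30,2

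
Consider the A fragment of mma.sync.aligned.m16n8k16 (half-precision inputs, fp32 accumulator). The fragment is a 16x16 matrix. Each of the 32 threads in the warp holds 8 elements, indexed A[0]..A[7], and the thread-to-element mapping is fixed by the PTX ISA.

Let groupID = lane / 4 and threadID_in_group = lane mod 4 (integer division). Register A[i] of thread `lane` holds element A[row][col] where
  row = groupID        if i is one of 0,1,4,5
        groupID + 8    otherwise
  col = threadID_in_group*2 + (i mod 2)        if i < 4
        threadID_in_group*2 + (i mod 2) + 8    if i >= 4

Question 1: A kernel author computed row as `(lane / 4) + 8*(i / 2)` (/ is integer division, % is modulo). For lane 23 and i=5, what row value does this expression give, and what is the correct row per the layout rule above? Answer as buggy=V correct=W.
buggy=21 correct=5

`(lane / 4) + 8*(i / 2)`[23,5]->21
lane 23->23/4=5, 23 mod 4=3
i=5  r:5+0->5  c:2·3+1+8->15
row: 21 vs 5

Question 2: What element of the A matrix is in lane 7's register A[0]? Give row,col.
lane 7: grp=1 (7/4), tig=3 (7%4)
i=0: r=1+0=1, c=3*2+0+0=6

1,6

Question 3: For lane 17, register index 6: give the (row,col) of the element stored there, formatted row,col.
lane 17: gid=4 (17/4), tid=1 (17%4)
i=6: r=4+8=12, c=1*2+0+8=10

12,10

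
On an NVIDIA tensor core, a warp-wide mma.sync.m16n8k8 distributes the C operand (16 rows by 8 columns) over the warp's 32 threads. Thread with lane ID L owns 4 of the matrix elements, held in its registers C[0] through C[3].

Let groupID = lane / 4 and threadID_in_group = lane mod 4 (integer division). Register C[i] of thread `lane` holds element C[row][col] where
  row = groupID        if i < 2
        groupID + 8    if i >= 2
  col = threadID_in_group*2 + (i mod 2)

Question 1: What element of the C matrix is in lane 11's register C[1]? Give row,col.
L=11⇒gr=11>>2=2, th=11&3=3
[1]⇒row 2+0=2  col 3·2+1=7

2,7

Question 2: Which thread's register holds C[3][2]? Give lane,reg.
13,0

r=3->g=3,rb=0  c=2->t=1,b0=0
L=3*4+1=13  i=0*2+0=0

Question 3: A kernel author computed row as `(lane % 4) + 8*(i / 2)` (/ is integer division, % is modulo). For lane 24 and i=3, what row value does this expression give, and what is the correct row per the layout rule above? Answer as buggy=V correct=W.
`(lane % 4) + 8*(i / 2)`[24,3]->8
lane 24->24/4=6, 24 mod 4=0
i=3  r:6+8->14  c:2·0+1->1
row: 8 vs 14

buggy=8 correct=14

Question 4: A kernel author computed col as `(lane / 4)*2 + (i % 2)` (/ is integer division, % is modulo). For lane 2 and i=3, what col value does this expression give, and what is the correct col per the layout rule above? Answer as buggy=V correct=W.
`(lane / 4)*2 + (i % 2)`[2,3]=>1
2: grp=0,tig=2
[3] (0+8,2*2+1) = (8,5)
col: 1 vs 5

buggy=1 correct=5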